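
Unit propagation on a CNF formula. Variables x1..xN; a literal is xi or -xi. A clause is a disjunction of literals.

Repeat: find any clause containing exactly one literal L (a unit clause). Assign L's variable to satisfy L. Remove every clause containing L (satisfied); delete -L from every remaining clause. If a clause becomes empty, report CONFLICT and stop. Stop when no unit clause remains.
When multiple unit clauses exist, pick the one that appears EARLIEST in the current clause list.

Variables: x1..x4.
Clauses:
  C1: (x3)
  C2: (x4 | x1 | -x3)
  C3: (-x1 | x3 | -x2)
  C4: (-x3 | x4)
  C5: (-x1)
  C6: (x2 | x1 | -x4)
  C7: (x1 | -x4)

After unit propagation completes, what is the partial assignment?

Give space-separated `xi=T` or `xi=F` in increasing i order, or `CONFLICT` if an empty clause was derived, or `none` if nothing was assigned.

Answer: CONFLICT

Derivation:
unit clause [3] forces x3=T; simplify:
  drop -3 from [4, 1, -3] -> [4, 1]
  drop -3 from [-3, 4] -> [4]
  satisfied 2 clause(s); 5 remain; assigned so far: [3]
unit clause [4] forces x4=T; simplify:
  drop -4 from [2, 1, -4] -> [2, 1]
  drop -4 from [1, -4] -> [1]
  satisfied 2 clause(s); 3 remain; assigned so far: [3, 4]
unit clause [-1] forces x1=F; simplify:
  drop 1 from [2, 1] -> [2]
  drop 1 from [1] -> [] (empty!)
  satisfied 1 clause(s); 2 remain; assigned so far: [1, 3, 4]
CONFLICT (empty clause)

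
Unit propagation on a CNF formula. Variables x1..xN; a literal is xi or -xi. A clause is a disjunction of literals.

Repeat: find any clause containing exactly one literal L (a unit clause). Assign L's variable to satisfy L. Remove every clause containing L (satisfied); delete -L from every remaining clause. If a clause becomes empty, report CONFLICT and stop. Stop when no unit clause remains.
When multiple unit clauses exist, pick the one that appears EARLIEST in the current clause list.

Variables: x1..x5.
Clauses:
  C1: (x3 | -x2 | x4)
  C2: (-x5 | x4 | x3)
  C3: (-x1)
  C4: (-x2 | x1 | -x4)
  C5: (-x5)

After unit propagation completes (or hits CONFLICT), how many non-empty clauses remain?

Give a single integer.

unit clause [-1] forces x1=F; simplify:
  drop 1 from [-2, 1, -4] -> [-2, -4]
  satisfied 1 clause(s); 4 remain; assigned so far: [1]
unit clause [-5] forces x5=F; simplify:
  satisfied 2 clause(s); 2 remain; assigned so far: [1, 5]

Answer: 2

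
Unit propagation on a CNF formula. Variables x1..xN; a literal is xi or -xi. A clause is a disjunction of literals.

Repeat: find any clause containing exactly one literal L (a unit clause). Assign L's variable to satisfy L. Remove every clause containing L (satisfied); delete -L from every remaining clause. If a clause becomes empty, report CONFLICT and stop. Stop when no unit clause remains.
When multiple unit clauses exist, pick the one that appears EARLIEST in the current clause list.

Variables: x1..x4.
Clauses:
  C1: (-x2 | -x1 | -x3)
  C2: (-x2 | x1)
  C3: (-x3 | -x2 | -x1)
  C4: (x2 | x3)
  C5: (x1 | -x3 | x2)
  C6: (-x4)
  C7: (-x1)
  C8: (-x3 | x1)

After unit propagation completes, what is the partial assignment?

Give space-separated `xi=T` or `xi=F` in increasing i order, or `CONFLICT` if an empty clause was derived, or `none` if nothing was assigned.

unit clause [-4] forces x4=F; simplify:
  satisfied 1 clause(s); 7 remain; assigned so far: [4]
unit clause [-1] forces x1=F; simplify:
  drop 1 from [-2, 1] -> [-2]
  drop 1 from [1, -3, 2] -> [-3, 2]
  drop 1 from [-3, 1] -> [-3]
  satisfied 3 clause(s); 4 remain; assigned so far: [1, 4]
unit clause [-2] forces x2=F; simplify:
  drop 2 from [2, 3] -> [3]
  drop 2 from [-3, 2] -> [-3]
  satisfied 1 clause(s); 3 remain; assigned so far: [1, 2, 4]
unit clause [3] forces x3=T; simplify:
  drop -3 from [-3] -> [] (empty!)
  drop -3 from [-3] -> [] (empty!)
  satisfied 1 clause(s); 2 remain; assigned so far: [1, 2, 3, 4]
CONFLICT (empty clause)

Answer: CONFLICT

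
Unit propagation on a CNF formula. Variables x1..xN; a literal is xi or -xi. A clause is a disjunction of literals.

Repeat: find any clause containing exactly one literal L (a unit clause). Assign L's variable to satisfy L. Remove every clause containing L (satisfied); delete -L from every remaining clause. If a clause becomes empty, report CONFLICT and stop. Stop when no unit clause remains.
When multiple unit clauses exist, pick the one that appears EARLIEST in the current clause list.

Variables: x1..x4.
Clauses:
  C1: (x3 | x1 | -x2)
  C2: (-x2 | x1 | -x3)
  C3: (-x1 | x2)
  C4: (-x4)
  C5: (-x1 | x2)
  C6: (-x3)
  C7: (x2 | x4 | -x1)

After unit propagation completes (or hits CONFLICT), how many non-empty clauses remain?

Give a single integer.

unit clause [-4] forces x4=F; simplify:
  drop 4 from [2, 4, -1] -> [2, -1]
  satisfied 1 clause(s); 6 remain; assigned so far: [4]
unit clause [-3] forces x3=F; simplify:
  drop 3 from [3, 1, -2] -> [1, -2]
  satisfied 2 clause(s); 4 remain; assigned so far: [3, 4]

Answer: 4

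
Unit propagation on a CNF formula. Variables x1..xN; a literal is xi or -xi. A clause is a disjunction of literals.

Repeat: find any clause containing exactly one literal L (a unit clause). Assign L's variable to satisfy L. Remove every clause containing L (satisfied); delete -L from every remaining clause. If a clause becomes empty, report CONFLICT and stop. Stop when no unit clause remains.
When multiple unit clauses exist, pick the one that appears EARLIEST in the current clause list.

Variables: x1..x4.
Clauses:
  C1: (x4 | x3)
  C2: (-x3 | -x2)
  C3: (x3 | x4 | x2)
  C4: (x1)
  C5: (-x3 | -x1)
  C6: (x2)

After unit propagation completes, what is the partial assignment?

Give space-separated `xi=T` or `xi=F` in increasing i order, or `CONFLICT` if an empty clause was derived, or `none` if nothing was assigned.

Answer: x1=T x2=T x3=F x4=T

Derivation:
unit clause [1] forces x1=T; simplify:
  drop -1 from [-3, -1] -> [-3]
  satisfied 1 clause(s); 5 remain; assigned so far: [1]
unit clause [-3] forces x3=F; simplify:
  drop 3 from [4, 3] -> [4]
  drop 3 from [3, 4, 2] -> [4, 2]
  satisfied 2 clause(s); 3 remain; assigned so far: [1, 3]
unit clause [4] forces x4=T; simplify:
  satisfied 2 clause(s); 1 remain; assigned so far: [1, 3, 4]
unit clause [2] forces x2=T; simplify:
  satisfied 1 clause(s); 0 remain; assigned so far: [1, 2, 3, 4]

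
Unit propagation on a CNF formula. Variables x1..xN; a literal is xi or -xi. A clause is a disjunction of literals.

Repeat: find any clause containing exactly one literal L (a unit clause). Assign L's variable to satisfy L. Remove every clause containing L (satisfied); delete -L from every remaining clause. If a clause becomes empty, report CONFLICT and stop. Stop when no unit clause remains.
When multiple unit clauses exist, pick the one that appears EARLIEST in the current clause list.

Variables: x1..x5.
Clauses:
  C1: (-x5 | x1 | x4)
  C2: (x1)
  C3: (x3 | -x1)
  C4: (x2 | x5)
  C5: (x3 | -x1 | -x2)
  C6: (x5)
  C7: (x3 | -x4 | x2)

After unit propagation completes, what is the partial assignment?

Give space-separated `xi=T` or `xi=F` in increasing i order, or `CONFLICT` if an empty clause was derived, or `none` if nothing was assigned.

Answer: x1=T x3=T x5=T

Derivation:
unit clause [1] forces x1=T; simplify:
  drop -1 from [3, -1] -> [3]
  drop -1 from [3, -1, -2] -> [3, -2]
  satisfied 2 clause(s); 5 remain; assigned so far: [1]
unit clause [3] forces x3=T; simplify:
  satisfied 3 clause(s); 2 remain; assigned so far: [1, 3]
unit clause [5] forces x5=T; simplify:
  satisfied 2 clause(s); 0 remain; assigned so far: [1, 3, 5]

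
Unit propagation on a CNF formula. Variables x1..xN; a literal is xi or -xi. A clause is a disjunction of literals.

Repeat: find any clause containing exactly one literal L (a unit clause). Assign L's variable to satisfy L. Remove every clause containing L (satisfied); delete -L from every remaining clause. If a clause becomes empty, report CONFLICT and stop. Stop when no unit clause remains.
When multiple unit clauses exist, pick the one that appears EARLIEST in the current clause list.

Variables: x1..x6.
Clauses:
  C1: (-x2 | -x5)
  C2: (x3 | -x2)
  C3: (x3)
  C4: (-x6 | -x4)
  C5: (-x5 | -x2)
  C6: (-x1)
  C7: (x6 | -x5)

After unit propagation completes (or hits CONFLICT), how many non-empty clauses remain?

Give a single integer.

unit clause [3] forces x3=T; simplify:
  satisfied 2 clause(s); 5 remain; assigned so far: [3]
unit clause [-1] forces x1=F; simplify:
  satisfied 1 clause(s); 4 remain; assigned so far: [1, 3]

Answer: 4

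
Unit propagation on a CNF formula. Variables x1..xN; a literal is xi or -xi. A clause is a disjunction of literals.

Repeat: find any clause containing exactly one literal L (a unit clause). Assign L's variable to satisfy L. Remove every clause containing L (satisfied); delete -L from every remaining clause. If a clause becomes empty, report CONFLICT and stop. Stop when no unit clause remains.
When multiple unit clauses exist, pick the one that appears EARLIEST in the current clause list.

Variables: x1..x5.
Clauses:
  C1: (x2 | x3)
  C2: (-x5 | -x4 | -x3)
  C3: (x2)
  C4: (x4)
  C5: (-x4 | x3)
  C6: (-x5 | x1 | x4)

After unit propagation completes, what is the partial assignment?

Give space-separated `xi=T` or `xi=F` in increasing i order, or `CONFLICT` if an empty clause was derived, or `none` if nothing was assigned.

Answer: x2=T x3=T x4=T x5=F

Derivation:
unit clause [2] forces x2=T; simplify:
  satisfied 2 clause(s); 4 remain; assigned so far: [2]
unit clause [4] forces x4=T; simplify:
  drop -4 from [-5, -4, -3] -> [-5, -3]
  drop -4 from [-4, 3] -> [3]
  satisfied 2 clause(s); 2 remain; assigned so far: [2, 4]
unit clause [3] forces x3=T; simplify:
  drop -3 from [-5, -3] -> [-5]
  satisfied 1 clause(s); 1 remain; assigned so far: [2, 3, 4]
unit clause [-5] forces x5=F; simplify:
  satisfied 1 clause(s); 0 remain; assigned so far: [2, 3, 4, 5]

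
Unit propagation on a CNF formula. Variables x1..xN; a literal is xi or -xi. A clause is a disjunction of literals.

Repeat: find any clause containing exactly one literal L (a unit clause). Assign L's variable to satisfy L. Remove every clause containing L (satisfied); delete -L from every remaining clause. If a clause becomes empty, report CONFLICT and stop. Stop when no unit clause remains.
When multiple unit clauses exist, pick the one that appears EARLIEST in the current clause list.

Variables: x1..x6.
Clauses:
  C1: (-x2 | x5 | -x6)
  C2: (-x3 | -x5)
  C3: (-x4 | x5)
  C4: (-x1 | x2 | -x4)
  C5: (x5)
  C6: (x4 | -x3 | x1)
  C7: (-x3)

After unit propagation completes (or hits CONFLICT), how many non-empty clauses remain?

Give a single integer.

unit clause [5] forces x5=T; simplify:
  drop -5 from [-3, -5] -> [-3]
  satisfied 3 clause(s); 4 remain; assigned so far: [5]
unit clause [-3] forces x3=F; simplify:
  satisfied 3 clause(s); 1 remain; assigned so far: [3, 5]

Answer: 1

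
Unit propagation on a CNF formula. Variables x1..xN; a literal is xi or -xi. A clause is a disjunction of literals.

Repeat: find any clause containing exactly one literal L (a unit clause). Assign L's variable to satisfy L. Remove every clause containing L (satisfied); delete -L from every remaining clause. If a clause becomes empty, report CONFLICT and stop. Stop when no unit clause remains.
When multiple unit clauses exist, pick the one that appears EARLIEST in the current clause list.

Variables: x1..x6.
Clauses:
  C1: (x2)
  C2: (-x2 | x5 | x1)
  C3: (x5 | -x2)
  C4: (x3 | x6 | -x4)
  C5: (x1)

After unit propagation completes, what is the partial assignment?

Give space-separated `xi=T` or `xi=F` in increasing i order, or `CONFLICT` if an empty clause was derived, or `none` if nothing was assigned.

Answer: x1=T x2=T x5=T

Derivation:
unit clause [2] forces x2=T; simplify:
  drop -2 from [-2, 5, 1] -> [5, 1]
  drop -2 from [5, -2] -> [5]
  satisfied 1 clause(s); 4 remain; assigned so far: [2]
unit clause [5] forces x5=T; simplify:
  satisfied 2 clause(s); 2 remain; assigned so far: [2, 5]
unit clause [1] forces x1=T; simplify:
  satisfied 1 clause(s); 1 remain; assigned so far: [1, 2, 5]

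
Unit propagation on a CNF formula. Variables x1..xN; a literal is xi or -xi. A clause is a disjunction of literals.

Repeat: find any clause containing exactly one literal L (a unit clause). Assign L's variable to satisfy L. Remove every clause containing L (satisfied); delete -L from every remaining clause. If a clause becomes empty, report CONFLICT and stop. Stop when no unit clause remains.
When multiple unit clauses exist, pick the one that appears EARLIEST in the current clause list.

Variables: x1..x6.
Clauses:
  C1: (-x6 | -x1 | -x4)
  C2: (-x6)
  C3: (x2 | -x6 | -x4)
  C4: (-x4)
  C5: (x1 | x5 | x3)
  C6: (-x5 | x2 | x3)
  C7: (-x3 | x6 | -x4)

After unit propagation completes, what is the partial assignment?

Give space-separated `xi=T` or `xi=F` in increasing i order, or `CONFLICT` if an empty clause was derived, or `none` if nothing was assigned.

unit clause [-6] forces x6=F; simplify:
  drop 6 from [-3, 6, -4] -> [-3, -4]
  satisfied 3 clause(s); 4 remain; assigned so far: [6]
unit clause [-4] forces x4=F; simplify:
  satisfied 2 clause(s); 2 remain; assigned so far: [4, 6]

Answer: x4=F x6=F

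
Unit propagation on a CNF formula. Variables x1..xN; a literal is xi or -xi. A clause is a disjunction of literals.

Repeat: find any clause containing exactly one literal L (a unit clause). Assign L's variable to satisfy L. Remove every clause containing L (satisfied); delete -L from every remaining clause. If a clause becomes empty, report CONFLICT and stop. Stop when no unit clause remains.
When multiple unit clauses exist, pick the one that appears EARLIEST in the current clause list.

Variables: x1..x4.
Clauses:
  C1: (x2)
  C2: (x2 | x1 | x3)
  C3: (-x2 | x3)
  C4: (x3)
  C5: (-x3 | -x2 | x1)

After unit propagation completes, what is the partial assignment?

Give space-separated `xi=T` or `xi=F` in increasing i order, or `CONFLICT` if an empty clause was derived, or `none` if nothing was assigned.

Answer: x1=T x2=T x3=T

Derivation:
unit clause [2] forces x2=T; simplify:
  drop -2 from [-2, 3] -> [3]
  drop -2 from [-3, -2, 1] -> [-3, 1]
  satisfied 2 clause(s); 3 remain; assigned so far: [2]
unit clause [3] forces x3=T; simplify:
  drop -3 from [-3, 1] -> [1]
  satisfied 2 clause(s); 1 remain; assigned so far: [2, 3]
unit clause [1] forces x1=T; simplify:
  satisfied 1 clause(s); 0 remain; assigned so far: [1, 2, 3]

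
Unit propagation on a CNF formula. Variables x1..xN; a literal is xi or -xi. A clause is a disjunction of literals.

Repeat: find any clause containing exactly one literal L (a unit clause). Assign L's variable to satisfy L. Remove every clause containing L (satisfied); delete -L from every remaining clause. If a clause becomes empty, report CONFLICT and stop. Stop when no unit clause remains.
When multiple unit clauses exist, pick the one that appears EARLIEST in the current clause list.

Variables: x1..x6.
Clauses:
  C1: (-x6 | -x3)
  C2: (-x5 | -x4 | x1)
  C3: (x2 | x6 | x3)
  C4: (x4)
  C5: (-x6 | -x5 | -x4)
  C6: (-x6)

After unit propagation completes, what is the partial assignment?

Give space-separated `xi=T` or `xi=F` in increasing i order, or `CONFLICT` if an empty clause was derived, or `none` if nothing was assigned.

unit clause [4] forces x4=T; simplify:
  drop -4 from [-5, -4, 1] -> [-5, 1]
  drop -4 from [-6, -5, -4] -> [-6, -5]
  satisfied 1 clause(s); 5 remain; assigned so far: [4]
unit clause [-6] forces x6=F; simplify:
  drop 6 from [2, 6, 3] -> [2, 3]
  satisfied 3 clause(s); 2 remain; assigned so far: [4, 6]

Answer: x4=T x6=F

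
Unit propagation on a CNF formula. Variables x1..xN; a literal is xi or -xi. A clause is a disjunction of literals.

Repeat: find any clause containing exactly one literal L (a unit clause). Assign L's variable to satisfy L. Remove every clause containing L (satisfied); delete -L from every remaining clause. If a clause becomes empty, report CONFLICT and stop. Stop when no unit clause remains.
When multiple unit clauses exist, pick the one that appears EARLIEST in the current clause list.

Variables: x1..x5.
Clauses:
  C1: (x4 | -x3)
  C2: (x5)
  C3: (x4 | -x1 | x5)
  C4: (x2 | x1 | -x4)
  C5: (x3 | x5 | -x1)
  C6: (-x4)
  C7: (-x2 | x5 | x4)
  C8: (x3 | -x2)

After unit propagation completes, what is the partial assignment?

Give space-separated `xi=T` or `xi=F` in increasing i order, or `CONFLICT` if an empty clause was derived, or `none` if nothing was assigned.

Answer: x2=F x3=F x4=F x5=T

Derivation:
unit clause [5] forces x5=T; simplify:
  satisfied 4 clause(s); 4 remain; assigned so far: [5]
unit clause [-4] forces x4=F; simplify:
  drop 4 from [4, -3] -> [-3]
  satisfied 2 clause(s); 2 remain; assigned so far: [4, 5]
unit clause [-3] forces x3=F; simplify:
  drop 3 from [3, -2] -> [-2]
  satisfied 1 clause(s); 1 remain; assigned so far: [3, 4, 5]
unit clause [-2] forces x2=F; simplify:
  satisfied 1 clause(s); 0 remain; assigned so far: [2, 3, 4, 5]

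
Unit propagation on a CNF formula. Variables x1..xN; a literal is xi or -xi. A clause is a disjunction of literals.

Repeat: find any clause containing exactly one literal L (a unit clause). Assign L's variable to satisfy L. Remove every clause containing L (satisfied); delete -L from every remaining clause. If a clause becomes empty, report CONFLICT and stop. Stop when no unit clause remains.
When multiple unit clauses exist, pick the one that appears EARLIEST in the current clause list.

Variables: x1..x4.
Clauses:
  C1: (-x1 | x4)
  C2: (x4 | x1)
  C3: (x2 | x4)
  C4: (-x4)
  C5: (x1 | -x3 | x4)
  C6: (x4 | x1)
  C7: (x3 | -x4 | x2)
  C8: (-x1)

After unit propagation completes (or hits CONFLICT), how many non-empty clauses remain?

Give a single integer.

unit clause [-4] forces x4=F; simplify:
  drop 4 from [-1, 4] -> [-1]
  drop 4 from [4, 1] -> [1]
  drop 4 from [2, 4] -> [2]
  drop 4 from [1, -3, 4] -> [1, -3]
  drop 4 from [4, 1] -> [1]
  satisfied 2 clause(s); 6 remain; assigned so far: [4]
unit clause [-1] forces x1=F; simplify:
  drop 1 from [1] -> [] (empty!)
  drop 1 from [1, -3] -> [-3]
  drop 1 from [1] -> [] (empty!)
  satisfied 2 clause(s); 4 remain; assigned so far: [1, 4]
CONFLICT (empty clause)

Answer: 2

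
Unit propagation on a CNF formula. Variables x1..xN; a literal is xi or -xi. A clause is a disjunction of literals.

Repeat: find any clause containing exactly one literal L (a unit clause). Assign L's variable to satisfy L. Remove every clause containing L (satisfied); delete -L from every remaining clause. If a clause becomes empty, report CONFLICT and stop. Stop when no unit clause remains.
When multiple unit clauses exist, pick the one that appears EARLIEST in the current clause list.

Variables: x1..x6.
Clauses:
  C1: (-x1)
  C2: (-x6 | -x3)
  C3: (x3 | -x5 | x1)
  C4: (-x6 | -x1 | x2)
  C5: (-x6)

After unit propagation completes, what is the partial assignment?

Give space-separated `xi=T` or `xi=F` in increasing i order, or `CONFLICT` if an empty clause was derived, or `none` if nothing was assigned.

Answer: x1=F x6=F

Derivation:
unit clause [-1] forces x1=F; simplify:
  drop 1 from [3, -5, 1] -> [3, -5]
  satisfied 2 clause(s); 3 remain; assigned so far: [1]
unit clause [-6] forces x6=F; simplify:
  satisfied 2 clause(s); 1 remain; assigned so far: [1, 6]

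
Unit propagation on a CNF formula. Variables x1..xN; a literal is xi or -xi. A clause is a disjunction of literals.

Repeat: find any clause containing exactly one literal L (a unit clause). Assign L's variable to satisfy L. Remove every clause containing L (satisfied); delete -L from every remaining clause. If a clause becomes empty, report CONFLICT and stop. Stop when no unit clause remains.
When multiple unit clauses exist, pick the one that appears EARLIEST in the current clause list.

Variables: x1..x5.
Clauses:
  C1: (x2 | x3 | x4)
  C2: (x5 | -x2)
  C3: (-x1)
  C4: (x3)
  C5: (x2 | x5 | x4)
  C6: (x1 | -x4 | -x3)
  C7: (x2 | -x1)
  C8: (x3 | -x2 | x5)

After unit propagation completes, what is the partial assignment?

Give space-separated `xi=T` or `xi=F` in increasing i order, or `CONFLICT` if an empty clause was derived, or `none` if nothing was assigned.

Answer: x1=F x3=T x4=F

Derivation:
unit clause [-1] forces x1=F; simplify:
  drop 1 from [1, -4, -3] -> [-4, -3]
  satisfied 2 clause(s); 6 remain; assigned so far: [1]
unit clause [3] forces x3=T; simplify:
  drop -3 from [-4, -3] -> [-4]
  satisfied 3 clause(s); 3 remain; assigned so far: [1, 3]
unit clause [-4] forces x4=F; simplify:
  drop 4 from [2, 5, 4] -> [2, 5]
  satisfied 1 clause(s); 2 remain; assigned so far: [1, 3, 4]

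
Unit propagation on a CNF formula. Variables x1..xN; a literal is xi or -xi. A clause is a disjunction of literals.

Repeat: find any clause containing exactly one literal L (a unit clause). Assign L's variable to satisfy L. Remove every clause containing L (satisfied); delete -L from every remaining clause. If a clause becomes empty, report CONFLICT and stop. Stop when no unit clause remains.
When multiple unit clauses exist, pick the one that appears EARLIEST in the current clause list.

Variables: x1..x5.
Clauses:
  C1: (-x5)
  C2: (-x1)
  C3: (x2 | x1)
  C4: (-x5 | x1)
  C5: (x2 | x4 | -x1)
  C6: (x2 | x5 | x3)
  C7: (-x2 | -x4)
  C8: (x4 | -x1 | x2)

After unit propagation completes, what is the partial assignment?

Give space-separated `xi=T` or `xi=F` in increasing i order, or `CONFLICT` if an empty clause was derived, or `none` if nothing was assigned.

Answer: x1=F x2=T x4=F x5=F

Derivation:
unit clause [-5] forces x5=F; simplify:
  drop 5 from [2, 5, 3] -> [2, 3]
  satisfied 2 clause(s); 6 remain; assigned so far: [5]
unit clause [-1] forces x1=F; simplify:
  drop 1 from [2, 1] -> [2]
  satisfied 3 clause(s); 3 remain; assigned so far: [1, 5]
unit clause [2] forces x2=T; simplify:
  drop -2 from [-2, -4] -> [-4]
  satisfied 2 clause(s); 1 remain; assigned so far: [1, 2, 5]
unit clause [-4] forces x4=F; simplify:
  satisfied 1 clause(s); 0 remain; assigned so far: [1, 2, 4, 5]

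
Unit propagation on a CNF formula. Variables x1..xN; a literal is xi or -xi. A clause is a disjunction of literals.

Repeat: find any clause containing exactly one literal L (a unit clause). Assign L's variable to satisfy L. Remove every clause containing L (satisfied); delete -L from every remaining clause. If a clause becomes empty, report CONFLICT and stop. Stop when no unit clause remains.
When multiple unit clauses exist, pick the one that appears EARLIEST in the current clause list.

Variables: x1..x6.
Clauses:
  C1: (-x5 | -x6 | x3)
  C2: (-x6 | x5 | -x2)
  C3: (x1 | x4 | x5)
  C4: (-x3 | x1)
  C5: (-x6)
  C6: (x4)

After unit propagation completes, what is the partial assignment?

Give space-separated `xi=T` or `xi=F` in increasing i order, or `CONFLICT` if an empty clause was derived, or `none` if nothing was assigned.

unit clause [-6] forces x6=F; simplify:
  satisfied 3 clause(s); 3 remain; assigned so far: [6]
unit clause [4] forces x4=T; simplify:
  satisfied 2 clause(s); 1 remain; assigned so far: [4, 6]

Answer: x4=T x6=F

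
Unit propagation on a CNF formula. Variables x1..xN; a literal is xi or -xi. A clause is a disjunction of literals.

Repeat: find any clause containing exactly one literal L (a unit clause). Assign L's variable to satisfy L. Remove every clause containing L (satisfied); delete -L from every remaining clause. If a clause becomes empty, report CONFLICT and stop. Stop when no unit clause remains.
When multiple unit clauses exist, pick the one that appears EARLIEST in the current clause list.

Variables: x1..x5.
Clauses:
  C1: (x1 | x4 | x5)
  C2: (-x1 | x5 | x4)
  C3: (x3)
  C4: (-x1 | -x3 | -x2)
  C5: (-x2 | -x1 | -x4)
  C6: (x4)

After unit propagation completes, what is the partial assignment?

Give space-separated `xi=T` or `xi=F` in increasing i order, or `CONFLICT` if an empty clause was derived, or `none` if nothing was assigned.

unit clause [3] forces x3=T; simplify:
  drop -3 from [-1, -3, -2] -> [-1, -2]
  satisfied 1 clause(s); 5 remain; assigned so far: [3]
unit clause [4] forces x4=T; simplify:
  drop -4 from [-2, -1, -4] -> [-2, -1]
  satisfied 3 clause(s); 2 remain; assigned so far: [3, 4]

Answer: x3=T x4=T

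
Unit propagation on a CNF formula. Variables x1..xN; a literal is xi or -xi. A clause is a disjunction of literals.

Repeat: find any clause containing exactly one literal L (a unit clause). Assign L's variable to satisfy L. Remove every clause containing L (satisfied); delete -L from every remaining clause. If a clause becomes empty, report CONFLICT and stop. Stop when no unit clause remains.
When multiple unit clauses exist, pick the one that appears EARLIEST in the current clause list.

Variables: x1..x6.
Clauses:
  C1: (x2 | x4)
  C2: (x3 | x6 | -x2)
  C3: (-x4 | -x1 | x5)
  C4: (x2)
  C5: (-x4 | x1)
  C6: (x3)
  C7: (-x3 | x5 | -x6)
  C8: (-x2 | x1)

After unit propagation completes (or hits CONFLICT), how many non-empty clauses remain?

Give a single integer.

unit clause [2] forces x2=T; simplify:
  drop -2 from [3, 6, -2] -> [3, 6]
  drop -2 from [-2, 1] -> [1]
  satisfied 2 clause(s); 6 remain; assigned so far: [2]
unit clause [3] forces x3=T; simplify:
  drop -3 from [-3, 5, -6] -> [5, -6]
  satisfied 2 clause(s); 4 remain; assigned so far: [2, 3]
unit clause [1] forces x1=T; simplify:
  drop -1 from [-4, -1, 5] -> [-4, 5]
  satisfied 2 clause(s); 2 remain; assigned so far: [1, 2, 3]

Answer: 2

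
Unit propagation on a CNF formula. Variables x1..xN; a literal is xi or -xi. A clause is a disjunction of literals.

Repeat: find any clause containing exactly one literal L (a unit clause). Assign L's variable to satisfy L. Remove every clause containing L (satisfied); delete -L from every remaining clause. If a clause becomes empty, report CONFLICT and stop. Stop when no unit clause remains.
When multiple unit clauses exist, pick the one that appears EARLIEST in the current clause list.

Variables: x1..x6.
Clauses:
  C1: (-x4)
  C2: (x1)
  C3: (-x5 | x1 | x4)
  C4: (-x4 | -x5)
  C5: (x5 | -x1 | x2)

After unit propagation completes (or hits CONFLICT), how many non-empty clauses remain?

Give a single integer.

unit clause [-4] forces x4=F; simplify:
  drop 4 from [-5, 1, 4] -> [-5, 1]
  satisfied 2 clause(s); 3 remain; assigned so far: [4]
unit clause [1] forces x1=T; simplify:
  drop -1 from [5, -1, 2] -> [5, 2]
  satisfied 2 clause(s); 1 remain; assigned so far: [1, 4]

Answer: 1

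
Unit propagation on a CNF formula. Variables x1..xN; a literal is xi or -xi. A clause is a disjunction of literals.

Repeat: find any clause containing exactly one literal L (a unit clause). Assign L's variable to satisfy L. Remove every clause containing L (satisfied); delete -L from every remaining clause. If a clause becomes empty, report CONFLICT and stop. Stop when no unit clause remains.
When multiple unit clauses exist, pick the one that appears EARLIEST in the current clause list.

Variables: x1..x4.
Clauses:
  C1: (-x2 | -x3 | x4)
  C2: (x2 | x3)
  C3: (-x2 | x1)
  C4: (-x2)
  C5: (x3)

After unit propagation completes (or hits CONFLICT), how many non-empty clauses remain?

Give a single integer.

Answer: 0

Derivation:
unit clause [-2] forces x2=F; simplify:
  drop 2 from [2, 3] -> [3]
  satisfied 3 clause(s); 2 remain; assigned so far: [2]
unit clause [3] forces x3=T; simplify:
  satisfied 2 clause(s); 0 remain; assigned so far: [2, 3]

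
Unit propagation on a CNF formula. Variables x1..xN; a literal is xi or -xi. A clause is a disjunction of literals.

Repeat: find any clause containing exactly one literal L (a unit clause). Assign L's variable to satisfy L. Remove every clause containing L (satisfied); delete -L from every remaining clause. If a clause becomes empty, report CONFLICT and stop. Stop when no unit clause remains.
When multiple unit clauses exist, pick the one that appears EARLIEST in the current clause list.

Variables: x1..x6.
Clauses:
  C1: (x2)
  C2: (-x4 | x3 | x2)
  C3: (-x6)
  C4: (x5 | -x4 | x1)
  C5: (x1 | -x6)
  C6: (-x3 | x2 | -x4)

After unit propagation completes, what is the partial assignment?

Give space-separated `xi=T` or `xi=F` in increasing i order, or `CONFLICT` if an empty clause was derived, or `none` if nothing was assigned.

Answer: x2=T x6=F

Derivation:
unit clause [2] forces x2=T; simplify:
  satisfied 3 clause(s); 3 remain; assigned so far: [2]
unit clause [-6] forces x6=F; simplify:
  satisfied 2 clause(s); 1 remain; assigned so far: [2, 6]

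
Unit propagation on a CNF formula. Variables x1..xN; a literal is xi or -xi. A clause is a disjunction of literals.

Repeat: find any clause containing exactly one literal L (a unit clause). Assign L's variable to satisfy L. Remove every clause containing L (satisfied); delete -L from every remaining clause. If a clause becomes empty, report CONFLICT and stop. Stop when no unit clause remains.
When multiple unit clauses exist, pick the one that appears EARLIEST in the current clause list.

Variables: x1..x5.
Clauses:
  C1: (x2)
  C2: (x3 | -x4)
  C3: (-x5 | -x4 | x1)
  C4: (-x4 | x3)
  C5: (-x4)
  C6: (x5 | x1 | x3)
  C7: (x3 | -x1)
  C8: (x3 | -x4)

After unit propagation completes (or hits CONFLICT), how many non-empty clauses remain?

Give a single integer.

unit clause [2] forces x2=T; simplify:
  satisfied 1 clause(s); 7 remain; assigned so far: [2]
unit clause [-4] forces x4=F; simplify:
  satisfied 5 clause(s); 2 remain; assigned so far: [2, 4]

Answer: 2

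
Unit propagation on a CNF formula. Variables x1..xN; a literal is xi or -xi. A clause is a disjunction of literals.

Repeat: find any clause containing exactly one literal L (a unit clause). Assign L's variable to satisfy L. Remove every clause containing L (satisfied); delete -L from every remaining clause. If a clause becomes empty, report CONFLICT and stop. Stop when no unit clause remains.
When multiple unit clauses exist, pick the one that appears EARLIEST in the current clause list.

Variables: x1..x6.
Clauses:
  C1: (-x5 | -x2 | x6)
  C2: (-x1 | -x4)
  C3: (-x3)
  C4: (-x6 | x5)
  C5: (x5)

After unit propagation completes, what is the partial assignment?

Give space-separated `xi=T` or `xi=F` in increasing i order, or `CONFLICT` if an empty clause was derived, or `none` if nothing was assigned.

unit clause [-3] forces x3=F; simplify:
  satisfied 1 clause(s); 4 remain; assigned so far: [3]
unit clause [5] forces x5=T; simplify:
  drop -5 from [-5, -2, 6] -> [-2, 6]
  satisfied 2 clause(s); 2 remain; assigned so far: [3, 5]

Answer: x3=F x5=T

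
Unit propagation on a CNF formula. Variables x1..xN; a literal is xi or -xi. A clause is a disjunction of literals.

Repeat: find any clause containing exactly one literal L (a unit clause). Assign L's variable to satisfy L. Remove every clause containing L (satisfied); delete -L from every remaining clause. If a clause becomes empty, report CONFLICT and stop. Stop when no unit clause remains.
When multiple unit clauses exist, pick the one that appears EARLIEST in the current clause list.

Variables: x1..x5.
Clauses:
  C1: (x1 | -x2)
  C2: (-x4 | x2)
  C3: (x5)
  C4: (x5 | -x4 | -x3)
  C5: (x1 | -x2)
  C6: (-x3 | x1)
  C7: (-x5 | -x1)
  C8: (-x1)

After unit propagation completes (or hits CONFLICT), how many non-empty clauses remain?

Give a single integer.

Answer: 0

Derivation:
unit clause [5] forces x5=T; simplify:
  drop -5 from [-5, -1] -> [-1]
  satisfied 2 clause(s); 6 remain; assigned so far: [5]
unit clause [-1] forces x1=F; simplify:
  drop 1 from [1, -2] -> [-2]
  drop 1 from [1, -2] -> [-2]
  drop 1 from [-3, 1] -> [-3]
  satisfied 2 clause(s); 4 remain; assigned so far: [1, 5]
unit clause [-2] forces x2=F; simplify:
  drop 2 from [-4, 2] -> [-4]
  satisfied 2 clause(s); 2 remain; assigned so far: [1, 2, 5]
unit clause [-4] forces x4=F; simplify:
  satisfied 1 clause(s); 1 remain; assigned so far: [1, 2, 4, 5]
unit clause [-3] forces x3=F; simplify:
  satisfied 1 clause(s); 0 remain; assigned so far: [1, 2, 3, 4, 5]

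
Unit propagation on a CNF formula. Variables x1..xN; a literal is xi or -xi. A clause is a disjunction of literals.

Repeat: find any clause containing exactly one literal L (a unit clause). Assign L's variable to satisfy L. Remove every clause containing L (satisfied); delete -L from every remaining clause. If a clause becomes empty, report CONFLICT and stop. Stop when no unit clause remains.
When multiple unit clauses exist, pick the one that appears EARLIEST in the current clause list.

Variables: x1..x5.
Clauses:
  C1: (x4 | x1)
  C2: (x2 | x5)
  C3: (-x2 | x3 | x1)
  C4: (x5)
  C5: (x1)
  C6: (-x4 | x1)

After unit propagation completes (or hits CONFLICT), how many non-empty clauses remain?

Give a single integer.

unit clause [5] forces x5=T; simplify:
  satisfied 2 clause(s); 4 remain; assigned so far: [5]
unit clause [1] forces x1=T; simplify:
  satisfied 4 clause(s); 0 remain; assigned so far: [1, 5]

Answer: 0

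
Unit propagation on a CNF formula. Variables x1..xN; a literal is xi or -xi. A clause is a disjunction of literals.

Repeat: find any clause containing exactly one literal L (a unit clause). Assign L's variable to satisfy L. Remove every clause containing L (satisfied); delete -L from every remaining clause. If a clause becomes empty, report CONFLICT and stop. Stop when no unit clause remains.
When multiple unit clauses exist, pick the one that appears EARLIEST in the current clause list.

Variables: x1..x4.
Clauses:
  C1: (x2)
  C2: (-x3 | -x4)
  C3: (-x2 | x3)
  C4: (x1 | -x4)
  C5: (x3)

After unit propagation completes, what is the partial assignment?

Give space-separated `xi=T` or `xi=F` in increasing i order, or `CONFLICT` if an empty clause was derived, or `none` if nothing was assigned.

Answer: x2=T x3=T x4=F

Derivation:
unit clause [2] forces x2=T; simplify:
  drop -2 from [-2, 3] -> [3]
  satisfied 1 clause(s); 4 remain; assigned so far: [2]
unit clause [3] forces x3=T; simplify:
  drop -3 from [-3, -4] -> [-4]
  satisfied 2 clause(s); 2 remain; assigned so far: [2, 3]
unit clause [-4] forces x4=F; simplify:
  satisfied 2 clause(s); 0 remain; assigned so far: [2, 3, 4]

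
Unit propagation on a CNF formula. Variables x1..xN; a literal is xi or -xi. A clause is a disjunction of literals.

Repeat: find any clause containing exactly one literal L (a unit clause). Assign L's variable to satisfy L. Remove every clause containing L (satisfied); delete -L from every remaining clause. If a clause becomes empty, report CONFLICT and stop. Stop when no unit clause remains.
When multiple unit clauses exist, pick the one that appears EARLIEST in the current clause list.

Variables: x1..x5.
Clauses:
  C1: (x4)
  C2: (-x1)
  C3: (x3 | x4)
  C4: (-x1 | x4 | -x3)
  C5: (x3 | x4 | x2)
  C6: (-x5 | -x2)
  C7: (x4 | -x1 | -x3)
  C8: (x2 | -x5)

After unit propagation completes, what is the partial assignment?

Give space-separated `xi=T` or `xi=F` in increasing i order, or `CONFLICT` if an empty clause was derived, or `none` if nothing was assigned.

Answer: x1=F x4=T

Derivation:
unit clause [4] forces x4=T; simplify:
  satisfied 5 clause(s); 3 remain; assigned so far: [4]
unit clause [-1] forces x1=F; simplify:
  satisfied 1 clause(s); 2 remain; assigned so far: [1, 4]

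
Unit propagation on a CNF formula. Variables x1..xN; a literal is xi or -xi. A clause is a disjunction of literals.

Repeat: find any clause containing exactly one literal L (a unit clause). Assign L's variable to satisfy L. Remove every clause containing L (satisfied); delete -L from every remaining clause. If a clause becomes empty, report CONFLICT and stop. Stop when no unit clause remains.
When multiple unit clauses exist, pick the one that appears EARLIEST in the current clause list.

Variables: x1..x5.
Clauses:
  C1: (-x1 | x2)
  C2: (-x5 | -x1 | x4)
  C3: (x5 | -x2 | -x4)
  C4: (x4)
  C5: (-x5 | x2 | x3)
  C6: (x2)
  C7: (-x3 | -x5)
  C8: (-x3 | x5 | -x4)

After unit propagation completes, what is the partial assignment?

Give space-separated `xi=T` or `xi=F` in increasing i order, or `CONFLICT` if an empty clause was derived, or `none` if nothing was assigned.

unit clause [4] forces x4=T; simplify:
  drop -4 from [5, -2, -4] -> [5, -2]
  drop -4 from [-3, 5, -4] -> [-3, 5]
  satisfied 2 clause(s); 6 remain; assigned so far: [4]
unit clause [2] forces x2=T; simplify:
  drop -2 from [5, -2] -> [5]
  satisfied 3 clause(s); 3 remain; assigned so far: [2, 4]
unit clause [5] forces x5=T; simplify:
  drop -5 from [-3, -5] -> [-3]
  satisfied 2 clause(s); 1 remain; assigned so far: [2, 4, 5]
unit clause [-3] forces x3=F; simplify:
  satisfied 1 clause(s); 0 remain; assigned so far: [2, 3, 4, 5]

Answer: x2=T x3=F x4=T x5=T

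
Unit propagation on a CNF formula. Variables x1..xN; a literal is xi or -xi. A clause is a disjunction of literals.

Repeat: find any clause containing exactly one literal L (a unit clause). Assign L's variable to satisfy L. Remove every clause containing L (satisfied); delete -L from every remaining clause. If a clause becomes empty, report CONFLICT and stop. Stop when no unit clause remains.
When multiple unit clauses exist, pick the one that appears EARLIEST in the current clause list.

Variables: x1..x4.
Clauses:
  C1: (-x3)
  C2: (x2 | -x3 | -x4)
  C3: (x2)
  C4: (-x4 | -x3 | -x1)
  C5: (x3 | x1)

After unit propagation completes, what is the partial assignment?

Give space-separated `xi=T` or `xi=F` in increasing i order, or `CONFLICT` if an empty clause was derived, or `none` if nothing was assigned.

Answer: x1=T x2=T x3=F

Derivation:
unit clause [-3] forces x3=F; simplify:
  drop 3 from [3, 1] -> [1]
  satisfied 3 clause(s); 2 remain; assigned so far: [3]
unit clause [2] forces x2=T; simplify:
  satisfied 1 clause(s); 1 remain; assigned so far: [2, 3]
unit clause [1] forces x1=T; simplify:
  satisfied 1 clause(s); 0 remain; assigned so far: [1, 2, 3]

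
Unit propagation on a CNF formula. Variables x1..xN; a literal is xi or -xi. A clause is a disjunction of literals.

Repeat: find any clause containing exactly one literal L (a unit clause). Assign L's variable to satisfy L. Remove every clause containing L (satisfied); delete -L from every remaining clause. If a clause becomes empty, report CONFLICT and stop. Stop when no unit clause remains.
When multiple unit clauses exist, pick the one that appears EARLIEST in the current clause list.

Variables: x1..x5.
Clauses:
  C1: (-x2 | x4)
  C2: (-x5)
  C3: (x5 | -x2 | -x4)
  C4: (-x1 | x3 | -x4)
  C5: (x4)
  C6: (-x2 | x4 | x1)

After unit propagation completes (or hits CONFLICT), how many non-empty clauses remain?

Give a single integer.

unit clause [-5] forces x5=F; simplify:
  drop 5 from [5, -2, -4] -> [-2, -4]
  satisfied 1 clause(s); 5 remain; assigned so far: [5]
unit clause [4] forces x4=T; simplify:
  drop -4 from [-2, -4] -> [-2]
  drop -4 from [-1, 3, -4] -> [-1, 3]
  satisfied 3 clause(s); 2 remain; assigned so far: [4, 5]
unit clause [-2] forces x2=F; simplify:
  satisfied 1 clause(s); 1 remain; assigned so far: [2, 4, 5]

Answer: 1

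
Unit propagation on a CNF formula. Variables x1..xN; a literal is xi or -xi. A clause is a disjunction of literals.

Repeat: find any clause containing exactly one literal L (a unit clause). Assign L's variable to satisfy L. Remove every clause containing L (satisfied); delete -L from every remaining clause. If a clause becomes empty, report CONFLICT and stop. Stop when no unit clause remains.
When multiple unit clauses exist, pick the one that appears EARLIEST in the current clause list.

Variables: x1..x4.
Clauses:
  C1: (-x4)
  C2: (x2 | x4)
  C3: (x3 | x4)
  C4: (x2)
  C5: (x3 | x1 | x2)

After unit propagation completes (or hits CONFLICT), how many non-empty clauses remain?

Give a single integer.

unit clause [-4] forces x4=F; simplify:
  drop 4 from [2, 4] -> [2]
  drop 4 from [3, 4] -> [3]
  satisfied 1 clause(s); 4 remain; assigned so far: [4]
unit clause [2] forces x2=T; simplify:
  satisfied 3 clause(s); 1 remain; assigned so far: [2, 4]
unit clause [3] forces x3=T; simplify:
  satisfied 1 clause(s); 0 remain; assigned so far: [2, 3, 4]

Answer: 0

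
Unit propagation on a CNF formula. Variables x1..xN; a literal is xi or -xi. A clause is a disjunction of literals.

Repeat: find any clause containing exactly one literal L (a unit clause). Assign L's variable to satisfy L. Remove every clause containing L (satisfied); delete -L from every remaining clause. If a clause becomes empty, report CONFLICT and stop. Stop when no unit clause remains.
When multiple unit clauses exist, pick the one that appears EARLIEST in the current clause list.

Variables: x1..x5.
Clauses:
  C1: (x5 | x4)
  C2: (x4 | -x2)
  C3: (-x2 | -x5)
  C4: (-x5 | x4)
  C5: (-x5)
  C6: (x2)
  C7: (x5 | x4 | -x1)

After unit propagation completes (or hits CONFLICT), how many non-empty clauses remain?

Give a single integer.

unit clause [-5] forces x5=F; simplify:
  drop 5 from [5, 4] -> [4]
  drop 5 from [5, 4, -1] -> [4, -1]
  satisfied 3 clause(s); 4 remain; assigned so far: [5]
unit clause [4] forces x4=T; simplify:
  satisfied 3 clause(s); 1 remain; assigned so far: [4, 5]
unit clause [2] forces x2=T; simplify:
  satisfied 1 clause(s); 0 remain; assigned so far: [2, 4, 5]

Answer: 0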